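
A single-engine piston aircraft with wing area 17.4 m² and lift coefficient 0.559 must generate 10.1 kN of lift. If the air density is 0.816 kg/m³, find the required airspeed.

L = ½ρv²S·CL ⇒ v = √(2L/(ρ·S·CL))
v = √(2 × 10100 / (0.816 × 17.4 × 0.559)) = √2545 = 50.4 m/s

v = 50.4 m/s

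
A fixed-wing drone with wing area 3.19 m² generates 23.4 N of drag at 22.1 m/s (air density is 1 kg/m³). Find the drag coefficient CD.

From D = ½ρv²S·CD, rearranging gives CD = 2D/(ρv²S).
CD = 2 × 23.4 / (1 × 22.1² × 3.19) = 0.03

CD = 0.03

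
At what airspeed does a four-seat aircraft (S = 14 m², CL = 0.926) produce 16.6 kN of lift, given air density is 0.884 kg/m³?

L = ½ρv²S·CL ⇒ v = √(2L/(ρ·S·CL))
v = √(2 × 16600 / (0.884 × 14 × 0.926)) = √2897 = 53.8 m/s

v = 53.8 m/s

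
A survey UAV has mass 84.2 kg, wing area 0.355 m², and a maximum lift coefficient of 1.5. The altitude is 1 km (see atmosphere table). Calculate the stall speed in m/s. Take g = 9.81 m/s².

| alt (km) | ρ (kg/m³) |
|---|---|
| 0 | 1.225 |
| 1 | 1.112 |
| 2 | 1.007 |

V_stall = 52.8 m/s

At 1 km, from the table: ρ = 1.112 kg/m³.
Weight W = mg = 84.2 × 9.81 = 826 N.
From L = ½ρV²S·CL,max = W: V_stall = √(2W/(ρSCL,max)) = √(2·826/(1.112·0.355·1.5))
V_stall = √2790 = 52.8 m/s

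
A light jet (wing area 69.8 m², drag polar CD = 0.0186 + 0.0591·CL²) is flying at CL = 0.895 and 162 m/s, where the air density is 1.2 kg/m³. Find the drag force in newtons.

CD = 0.0186 + 0.0591 × 0.895² = 0.06594
D = ½ρv²S·CD = ½ × 1.2 × 162² × 69.8 × 0.06594 = 72500 N

D = 72500 N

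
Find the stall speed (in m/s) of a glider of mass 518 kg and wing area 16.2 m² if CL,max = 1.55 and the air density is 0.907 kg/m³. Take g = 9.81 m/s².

At stall, lift equals weight: L = W = m·g = 518 × 9.81 = 5082 N.
V_stall = √(2W/(ρ·S·CL,max)) = √(2 × 5082 / (0.907 × 16.2 × 1.55))
V_stall = √446.2 = 21.1 m/s

V_stall = 21.1 m/s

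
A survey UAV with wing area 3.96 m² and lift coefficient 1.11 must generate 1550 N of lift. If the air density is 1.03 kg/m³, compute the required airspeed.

v = 26.2 m/s

L = ½ρv²S·CL ⇒ v = √(2L/(ρ·S·CL))
v = √(2 × 1550 / (1.03 × 3.96 × 1.11)) = √684.7 = 26.2 m/s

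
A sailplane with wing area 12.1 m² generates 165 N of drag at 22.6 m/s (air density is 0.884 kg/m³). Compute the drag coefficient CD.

CD = 0.0604

From D = ½ρv²S·CD, rearranging gives CD = 2D/(ρv²S).
CD = 2 × 165 / (0.884 × 22.6² × 12.1) = 0.0604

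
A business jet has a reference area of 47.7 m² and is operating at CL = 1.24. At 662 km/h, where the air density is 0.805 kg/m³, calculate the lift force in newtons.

L = 8.05×10^5 N

Convert speed: v = 662 km/h ÷ 3.6 = 183.9 m/s.
L = ½ρv²S·CL = ½ × 0.805 × 183.9² × 47.7 × 1.24 = 8.05×10^5 N ≈ 805 kN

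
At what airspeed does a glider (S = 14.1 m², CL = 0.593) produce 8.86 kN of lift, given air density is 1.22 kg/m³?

v = 41.7 m/s

L = ½ρv²S·CL ⇒ v = √(2L/(ρ·S·CL))
v = √(2 × 8860 / (1.22 × 14.1 × 0.593)) = √1737 = 41.7 m/s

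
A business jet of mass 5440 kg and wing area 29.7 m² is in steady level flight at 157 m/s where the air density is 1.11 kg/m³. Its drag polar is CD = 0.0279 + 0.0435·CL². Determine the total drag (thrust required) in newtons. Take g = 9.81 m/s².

Weight W = mg = 5440 × 9.81 = 53366 N; in level flight L = W.
q = ½ρv² = ½ × 1.11 × 157² = 13680 Pa.
Required CL = L/(qS) = 53366/(13680·29.7) = 0.1313.
CD = 0.0279 + 0.0435 × 0.1313² = 0.02865.
D = q·S·CD = 13680 × 29.7 × 0.02865 = 11640 N

D = 11600 N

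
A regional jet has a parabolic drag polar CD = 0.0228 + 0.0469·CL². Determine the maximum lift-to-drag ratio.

(L/D)max = 15.3

For CD = CD0 + K·CL², (L/D)max occurs at CL* = √(CD0/K) and equals 1/(2√(K·CD0)).
(L/D)max = 1/(2√(0.0469 × 0.0228)) = 1/(2 × 0.0327) = 15.3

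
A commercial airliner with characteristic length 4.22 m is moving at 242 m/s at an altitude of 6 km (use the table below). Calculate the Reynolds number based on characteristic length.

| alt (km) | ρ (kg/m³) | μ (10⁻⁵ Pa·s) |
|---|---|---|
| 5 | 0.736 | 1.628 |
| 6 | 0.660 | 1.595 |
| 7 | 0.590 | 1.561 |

At 6 km, from the table: ρ = 0.660 kg/m³, μ = 1.595×10⁻⁵ Pa·s.
Re = ρ·v·c/μ = 0.66 × 242 × 4.22 / (1.595×10⁻⁵) = 4.23×10^7

Re = 4.23×10^7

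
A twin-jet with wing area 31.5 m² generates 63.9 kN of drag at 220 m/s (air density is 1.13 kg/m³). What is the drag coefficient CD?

From D = ½ρv²S·CD, rearranging gives CD = 2D/(ρv²S).
CD = 2 × 63900 / (1.13 × 220² × 31.5) = 0.0742

CD = 0.0742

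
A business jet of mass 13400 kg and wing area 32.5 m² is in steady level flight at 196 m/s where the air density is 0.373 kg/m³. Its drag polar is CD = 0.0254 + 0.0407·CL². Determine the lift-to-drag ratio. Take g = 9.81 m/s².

L/D = 14.7

Level flight ⇒ L = W = m·g = 13400 × 9.81 = 1.3145×10^5 N.
q = ½ρv² = ½ × 0.373 × 196² = 7165 Pa.
CL = 2W/(ρv²S) = 2×1.3145×10^5/(0.373×196²×32.5) = 0.5645.
CD = 0.0254 + 0.0407 × 0.5645² = 0.03837.
L/D = CL/CD = 0.5645 / 0.03837 = 14.7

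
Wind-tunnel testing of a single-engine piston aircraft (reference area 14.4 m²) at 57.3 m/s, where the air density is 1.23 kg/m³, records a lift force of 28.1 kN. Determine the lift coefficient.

CL = 0.966

From L = ½ρv²S·CL, rearranging gives CL = 2L/(ρv²S).
CL = 2 × 28100 / (1.23 × 57.3² × 14.4) = 0.966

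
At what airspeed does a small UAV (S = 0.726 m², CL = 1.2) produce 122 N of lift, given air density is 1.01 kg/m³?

v = 16.7 m/s

L = ½ρv²S·CL ⇒ v = √(2L/(ρ·S·CL))
v = √(2 × 122 / (1.01 × 0.726 × 1.2)) = √277.3 = 16.7 m/s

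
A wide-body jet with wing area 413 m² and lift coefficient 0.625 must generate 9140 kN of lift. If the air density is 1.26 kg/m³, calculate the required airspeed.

L = ½ρv²S·CL ⇒ v = √(2L/(ρ·S·CL))
v = √(2 × 9.14×10^6 / (1.26 × 413 × 0.625)) = √56210 = 237 m/s

v = 237 m/s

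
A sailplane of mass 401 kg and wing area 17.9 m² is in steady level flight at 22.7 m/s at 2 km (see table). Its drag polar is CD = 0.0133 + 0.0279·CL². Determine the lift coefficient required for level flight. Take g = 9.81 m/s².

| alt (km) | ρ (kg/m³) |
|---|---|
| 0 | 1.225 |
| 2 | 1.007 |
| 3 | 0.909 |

At 2 km, from the table: ρ = 1.007 kg/m³.
Level flight ⇒ L = W = m·g = 401 × 9.81 = 3933.8 N.
q = ½ρv² = ½ × 1.007 × 22.7² = 259.4 Pa.
Required CL = L/(qS) = 3933.8/(259.4·17.9) = 0.8471.

CL = 0.847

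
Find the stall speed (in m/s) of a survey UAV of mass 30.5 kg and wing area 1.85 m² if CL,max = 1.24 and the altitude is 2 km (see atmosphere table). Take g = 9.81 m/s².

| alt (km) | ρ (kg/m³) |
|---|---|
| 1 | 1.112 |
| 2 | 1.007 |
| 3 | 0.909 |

At 2 km, from the table: ρ = 1.007 kg/m³.
Weight W = mg = 30.5 × 9.81 = 299.2 N.
From L = ½ρV²S·CL,max = W: V_stall = √(2W/(ρSCL,max)) = √(2·299.2/(1.007·1.85·1.24))
V_stall = √259 = 16.1 m/s

V_stall = 16.1 m/s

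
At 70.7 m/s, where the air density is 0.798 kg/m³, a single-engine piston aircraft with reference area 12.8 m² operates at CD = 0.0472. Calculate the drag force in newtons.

D = 1200 N

D = ½ρv²S·CD = ½ × 0.798 × 70.7² × 12.8 × 0.0472 = 1200 N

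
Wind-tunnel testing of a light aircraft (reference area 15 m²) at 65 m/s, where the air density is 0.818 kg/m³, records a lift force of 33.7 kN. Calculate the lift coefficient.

CL = 1.3

From L = ½ρv²S·CL, rearranging gives CL = 2L/(ρv²S).
CL = 2 × 33700 / (0.818 × 65² × 15) = 1.3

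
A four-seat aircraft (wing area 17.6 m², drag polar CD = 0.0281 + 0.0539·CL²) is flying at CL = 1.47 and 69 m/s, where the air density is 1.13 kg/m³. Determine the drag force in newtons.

CD = 0.0281 + 0.0539 × 1.47² = 0.1446
D = ½ρv²S·CD = ½ × 1.13 × 69² × 17.6 × 0.1446 = 6840 N

D = 6840 N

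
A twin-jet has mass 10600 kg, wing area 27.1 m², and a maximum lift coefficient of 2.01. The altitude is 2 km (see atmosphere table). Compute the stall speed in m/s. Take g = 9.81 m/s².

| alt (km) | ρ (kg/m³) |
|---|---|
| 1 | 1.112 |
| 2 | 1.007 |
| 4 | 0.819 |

V_stall = 61.6 m/s

At 2 km, from the table: ρ = 1.007 kg/m³.
Weight W = mg = 10600 × 9.81 = 1.04×10^5 N.
From L = ½ρV²S·CL,max = W: V_stall = √(2W/(ρSCL,max)) = √(2·1.04×10^5/(1.007·27.1·2.01))
V_stall = √3791 = 61.6 m/s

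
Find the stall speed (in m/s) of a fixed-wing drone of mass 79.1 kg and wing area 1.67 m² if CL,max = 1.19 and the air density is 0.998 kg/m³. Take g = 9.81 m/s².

At stall, lift equals weight: L = W = m·g = 79.1 × 9.81 = 776 N.
From L = ½ρV²S·CL,max = W: V_stall = √(2W/(ρSCL,max)) = √(2·776/(0.998·1.67·1.19))
V_stall = √782.5 = 28 m/s

V_stall = 28 m/s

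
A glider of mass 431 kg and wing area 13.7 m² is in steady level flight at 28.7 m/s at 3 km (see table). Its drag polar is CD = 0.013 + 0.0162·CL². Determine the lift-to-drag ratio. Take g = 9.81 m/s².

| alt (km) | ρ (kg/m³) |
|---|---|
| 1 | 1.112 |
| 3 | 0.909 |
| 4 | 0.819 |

L/D = 34.3

At 3 km, from the table: ρ = 0.909 kg/m³.
In steady level flight, lift balances weight: W = mg = 431 × 9.81 = 4228.1 N.
q = ½ρv² = ½ × 0.909 × 28.7² = 374.4 Pa.
CL = W/(q·S) = 4228.1 / (374.4 × 13.7) = 0.8244.
CD = 0.013 + 0.0162 × 0.8244² = 0.02401.
L/D = CL/CD = 0.8244 / 0.02401 = 34.3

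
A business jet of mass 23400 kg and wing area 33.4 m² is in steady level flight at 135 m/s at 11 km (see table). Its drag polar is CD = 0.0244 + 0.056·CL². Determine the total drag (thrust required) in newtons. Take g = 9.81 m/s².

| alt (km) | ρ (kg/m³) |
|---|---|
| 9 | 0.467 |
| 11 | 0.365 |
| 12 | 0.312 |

D = 29300 N

At 11 km, from the table: ρ = 0.365 kg/m³.
Weight W = mg = 23400 × 9.81 = 2.2955×10^5 N; in level flight L = W.
Dynamic pressure q = 0.5 × 0.365 × 135² = 3326 Pa.
CL = 2W/(ρv²S) = 2×2.2955×10^5/(0.365×135²×33.4) = 2.066.
CD = 0.0244 + 0.056 × 2.066² = 0.2635.
D = q·S·CD = 3326 × 33.4 × 0.2635 = 29270 N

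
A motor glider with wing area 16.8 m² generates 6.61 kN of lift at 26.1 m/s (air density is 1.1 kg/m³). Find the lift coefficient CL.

From L = ½ρv²S·CL, rearranging gives CL = 2L/(ρv²S).
CL = 2 × 6610 / (1.1 × 26.1² × 16.8) = 1.05

CL = 1.05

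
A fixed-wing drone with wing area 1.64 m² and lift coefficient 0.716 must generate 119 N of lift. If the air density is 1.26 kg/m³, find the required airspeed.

v = 12.7 m/s

L = ½ρv²S·CL ⇒ v = √(2L/(ρ·S·CL))
v = √(2 × 119 / (1.26 × 1.64 × 0.716)) = √160.9 = 12.7 m/s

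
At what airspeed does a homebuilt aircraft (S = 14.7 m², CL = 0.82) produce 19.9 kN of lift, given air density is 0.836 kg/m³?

L = ½ρv²S·CL ⇒ v = √(2L/(ρ·S·CL))
v = √(2 × 19900 / (0.836 × 14.7 × 0.82)) = √3950 = 62.8 m/s

v = 62.8 m/s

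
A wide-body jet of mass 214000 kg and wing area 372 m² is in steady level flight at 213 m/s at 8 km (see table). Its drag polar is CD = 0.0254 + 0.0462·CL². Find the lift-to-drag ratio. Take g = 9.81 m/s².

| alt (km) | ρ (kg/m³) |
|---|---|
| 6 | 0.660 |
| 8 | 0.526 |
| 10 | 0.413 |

At 8 km, from the table: ρ = 0.526 kg/m³.
Weight W = mg = 214000 × 9.81 = 2.0993×10^6 N; in level flight L = W.
q = ½ρv² = ½ × 0.526 × 213² = 11930 Pa.
CL = W/(q·S) = 2.0993×10^6 / (11930 × 372) = 0.473.
CD = 0.0254 + 0.0462 × 0.473² = 0.03573.
L/D = CL/CD = 0.473 / 0.03573 = 13.2

L/D = 13.2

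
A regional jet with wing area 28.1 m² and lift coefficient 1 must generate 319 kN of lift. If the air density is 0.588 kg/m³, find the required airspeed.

v = 197 m/s

L = ½ρv²S·CL ⇒ v = √(2L/(ρ·S·CL))
v = √(2 × 3.19×10^5 / (0.588 × 28.1 × 1)) = √38610 = 197 m/s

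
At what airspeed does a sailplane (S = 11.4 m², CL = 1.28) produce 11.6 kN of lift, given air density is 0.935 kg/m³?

L = ½ρv²S·CL ⇒ v = √(2L/(ρ·S·CL))
v = √(2 × 11600 / (0.935 × 11.4 × 1.28)) = √1700 = 41.2 m/s

v = 41.2 m/s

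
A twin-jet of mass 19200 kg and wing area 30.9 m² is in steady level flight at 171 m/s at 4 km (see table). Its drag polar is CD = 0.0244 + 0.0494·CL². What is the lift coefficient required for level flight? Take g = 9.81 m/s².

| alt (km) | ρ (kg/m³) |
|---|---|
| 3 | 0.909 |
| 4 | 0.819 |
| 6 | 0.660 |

At 4 km, from the table: ρ = 0.819 kg/m³.
Level flight ⇒ L = W = m·g = 19200 × 9.81 = 1.8835×10^5 N.
q = ½ρv² = ½ × 0.819 × 171² = 11970 Pa.
CL = W/(q·S) = 1.8835×10^5 / (11970 × 30.9) = 0.5091.

CL = 0.509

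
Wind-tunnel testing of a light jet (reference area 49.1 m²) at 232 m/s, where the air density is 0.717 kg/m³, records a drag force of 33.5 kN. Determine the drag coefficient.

From D = ½ρv²S·CD, rearranging gives CD = 2D/(ρv²S).
CD = 2 × 33500 / (0.717 × 232² × 49.1) = 0.0354

CD = 0.0354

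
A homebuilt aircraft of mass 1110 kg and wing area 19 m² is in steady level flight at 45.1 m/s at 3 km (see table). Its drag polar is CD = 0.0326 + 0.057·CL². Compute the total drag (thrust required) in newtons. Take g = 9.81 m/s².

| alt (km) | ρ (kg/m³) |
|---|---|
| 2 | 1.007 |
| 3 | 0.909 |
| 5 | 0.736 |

At 3 km, from the table: ρ = 0.909 kg/m³.
In steady level flight, lift balances weight: W = mg = 1110 × 9.81 = 10889 N.
q = ½ρv² = ½ × 0.909 × 45.1² = 924.5 Pa.
CL = W/(q·S) = 10889 / (924.5 × 19) = 0.6199.
CD = 0.0326 + 0.057 × 0.6199² = 0.05451.
D = q·S·CD = 924.5 × 19 × 0.05451 = 957.4 N

D = 957 N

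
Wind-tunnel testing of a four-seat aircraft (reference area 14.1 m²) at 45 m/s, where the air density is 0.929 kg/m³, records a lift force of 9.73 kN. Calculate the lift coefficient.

From L = ½ρv²S·CL, rearranging gives CL = 2L/(ρv²S).
CL = 2 × 9730 / (0.929 × 45² × 14.1) = 0.734

CL = 0.734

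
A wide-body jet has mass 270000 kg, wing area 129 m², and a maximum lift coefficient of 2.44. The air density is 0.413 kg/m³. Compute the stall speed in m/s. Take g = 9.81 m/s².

Weight W = mg = 270000 × 9.81 = 2.649×10^6 N.
V_stall = √(2W/(ρ·S·CL,max)) = √(2 × 2.649×10^6 / (0.413 × 129 × 2.44))
V_stall = √40750 = 202 m/s

V_stall = 202 m/s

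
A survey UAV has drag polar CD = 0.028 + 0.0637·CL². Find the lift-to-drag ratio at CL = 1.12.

L/D = 10.4

CD = 0.028 + 0.0637 × 1.12² = 0.1079
L/D = CL/CD = 1.12 / 0.1079 = 10.4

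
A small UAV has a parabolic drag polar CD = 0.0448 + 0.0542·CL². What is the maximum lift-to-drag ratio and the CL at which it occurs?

For CD = CD0 + K·CL², (L/D)max occurs at CL* = √(CD0/K) and equals 1/(2√(K·CD0)).
(L/D)max = 1/(2√(0.0542 × 0.0448)) = 1/(2 × 0.04928) = 10.1
CL* = √(0.0448/0.0542) = 0.909

(L/D)max = 10.1, at CL = 0.909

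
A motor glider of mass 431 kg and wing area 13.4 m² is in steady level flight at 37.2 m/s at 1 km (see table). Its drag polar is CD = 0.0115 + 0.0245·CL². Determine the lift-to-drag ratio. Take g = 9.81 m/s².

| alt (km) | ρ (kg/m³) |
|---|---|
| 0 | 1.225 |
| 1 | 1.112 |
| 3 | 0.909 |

At 1 km, from the table: ρ = 1.112 kg/m³.
Level flight ⇒ L = W = m·g = 431 × 9.81 = 4228.1 N.
q = ½ρv² = ½ × 1.112 × 37.2² = 769.4 Pa.
Required CL = L/(qS) = 4228.1/(769.4·13.4) = 0.4101.
CD = 0.0115 + 0.0245 × 0.4101² = 0.01562.
L/D = CL/CD = 0.4101 / 0.01562 = 26.3

L/D = 26.3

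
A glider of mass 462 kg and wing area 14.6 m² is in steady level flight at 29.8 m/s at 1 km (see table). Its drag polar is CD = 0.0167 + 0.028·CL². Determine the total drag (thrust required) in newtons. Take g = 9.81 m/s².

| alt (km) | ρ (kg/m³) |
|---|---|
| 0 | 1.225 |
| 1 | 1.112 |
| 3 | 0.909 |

D = 200 N

At 1 km, from the table: ρ = 1.112 kg/m³.
In steady level flight, lift balances weight: W = mg = 462 × 9.81 = 4532.2 N.
q = ½ρv² = ½ × 1.112 × 29.8² = 493.8 Pa.
CL = 2W/(ρv²S) = 2×4532.2/(1.112×29.8²×14.6) = 0.6287.
CD = 0.0167 + 0.028 × 0.6287² = 0.02777.
D = q·S·CD = 493.8 × 14.6 × 0.02777 = 200.2 N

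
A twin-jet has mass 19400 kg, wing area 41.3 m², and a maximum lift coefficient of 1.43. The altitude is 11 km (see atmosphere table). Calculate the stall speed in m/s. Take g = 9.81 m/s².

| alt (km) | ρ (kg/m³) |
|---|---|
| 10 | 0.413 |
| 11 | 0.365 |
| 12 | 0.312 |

At 11 km, from the table: ρ = 0.365 kg/m³.
At stall, lift equals weight: L = W = m·g = 19400 × 9.81 = 1.903×10^5 N.
From L = ½ρV²S·CL,max = W: V_stall = √(2W/(ρSCL,max)) = √(2·1.903×10^5/(0.365·41.3·1.43))
V_stall = √17660 = 133 m/s

V_stall = 133 m/s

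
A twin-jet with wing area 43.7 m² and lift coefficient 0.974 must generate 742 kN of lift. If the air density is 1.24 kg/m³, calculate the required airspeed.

L = ½ρv²S·CL ⇒ v = √(2L/(ρ·S·CL))
v = √(2 × 7.42×10^5 / (1.24 × 43.7 × 0.974)) = √28120 = 168 m/s

v = 168 m/s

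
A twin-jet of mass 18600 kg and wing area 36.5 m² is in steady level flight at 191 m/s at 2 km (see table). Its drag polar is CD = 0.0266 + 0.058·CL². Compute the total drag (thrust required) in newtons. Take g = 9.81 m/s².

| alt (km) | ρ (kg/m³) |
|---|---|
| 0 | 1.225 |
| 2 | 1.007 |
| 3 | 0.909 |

D = 20700 N

At 2 km, from the table: ρ = 1.007 kg/m³.
Weight W = mg = 18600 × 9.81 = 1.8247×10^5 N; in level flight L = W.
q = ½ρv² = ½ × 1.007 × 191² = 18370 Pa.
CL = W/(q·S) = 1.8247×10^5 / (18370 × 36.5) = 0.2722.
CD = 0.0266 + 0.058 × 0.2722² = 0.0309.
D = q·S·CD = 18370 × 36.5 × 0.0309 = 20710 N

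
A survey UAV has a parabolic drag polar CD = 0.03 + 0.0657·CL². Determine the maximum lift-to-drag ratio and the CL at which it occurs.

For CD = CD0 + K·CL², (L/D)max occurs at CL* = √(CD0/K) and equals 1/(2√(K·CD0)).
(L/D)max = 1/(2√(0.0657 × 0.03)) = 1/(2 × 0.0444) = 11.3
CL* = √(0.03/0.0657) = 0.676

(L/D)max = 11.3, at CL = 0.676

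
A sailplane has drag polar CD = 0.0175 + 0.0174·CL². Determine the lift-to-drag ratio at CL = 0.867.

CD = 0.0175 + 0.0174 × 0.867² = 0.03058
L/D = CL/CD = 0.867 / 0.03058 = 28.4

L/D = 28.4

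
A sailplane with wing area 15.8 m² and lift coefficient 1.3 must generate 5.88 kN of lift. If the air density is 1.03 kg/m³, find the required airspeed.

L = ½ρv²S·CL ⇒ v = √(2L/(ρ·S·CL))
v = √(2 × 5880 / (1.03 × 15.8 × 1.3)) = √555.9 = 23.6 m/s

v = 23.6 m/s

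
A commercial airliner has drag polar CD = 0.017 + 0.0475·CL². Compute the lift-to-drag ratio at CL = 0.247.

L/D = 12.4

CD = 0.017 + 0.0475 × 0.247² = 0.0199
L/D = CL/CD = 0.247 / 0.0199 = 12.4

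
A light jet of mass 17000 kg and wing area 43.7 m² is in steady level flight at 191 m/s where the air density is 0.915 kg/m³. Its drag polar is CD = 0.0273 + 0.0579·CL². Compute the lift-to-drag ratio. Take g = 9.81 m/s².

Level flight ⇒ L = W = m·g = 17000 × 9.81 = 1.6677×10^5 N.
q = ½ρv² = ½ × 0.915 × 191² = 16690 Pa.
CL = W/(q·S) = 1.6677×10^5 / (16690 × 43.7) = 0.2287.
CD = 0.0273 + 0.0579 × 0.2287² = 0.03033.
L/D = CL/CD = 0.2287 / 0.03033 = 7.54

L/D = 7.54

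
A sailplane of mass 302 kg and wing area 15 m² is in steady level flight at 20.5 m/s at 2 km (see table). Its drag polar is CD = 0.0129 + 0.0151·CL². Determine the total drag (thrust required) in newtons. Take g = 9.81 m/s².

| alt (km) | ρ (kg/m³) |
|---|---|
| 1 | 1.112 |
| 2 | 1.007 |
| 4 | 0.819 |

At 2 km, from the table: ρ = 1.007 kg/m³.
Level flight ⇒ L = W = m·g = 302 × 9.81 = 2962.6 N.
q = ½ρv² = ½ × 1.007 × 20.5² = 211.6 Pa.
Required CL = L/(qS) = 2962.6/(211.6·15) = 0.9334.
CD = 0.0129 + 0.0151 × 0.9334² = 0.02606.
D = q·S·CD = 211.6 × 15 × 0.02606 = 82.7 N

D = 82.7 N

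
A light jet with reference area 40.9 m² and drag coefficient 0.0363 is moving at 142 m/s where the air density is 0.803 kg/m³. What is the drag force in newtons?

D = 12000 N

D = ½ρv²S·CD = ½ × 0.803 × 142² × 40.9 × 0.0363 = 12000 N ≈ 12 kN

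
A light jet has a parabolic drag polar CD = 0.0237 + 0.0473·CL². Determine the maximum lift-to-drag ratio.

(L/D)max = 14.9

For CD = CD0 + K·CL², (L/D)max occurs at CL* = √(CD0/K) and equals 1/(2√(K·CD0)).
(L/D)max = 1/(2√(0.0473 × 0.0237)) = 1/(2 × 0.03348) = 14.9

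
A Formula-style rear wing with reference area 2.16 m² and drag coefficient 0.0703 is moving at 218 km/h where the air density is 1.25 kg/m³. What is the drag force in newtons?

Convert speed: v = 218 km/h ÷ 3.6 = 60.56 m/s.
Dynamic pressure q = ½ρv² = ½ × 1.25 × 60.56² = 2292 Pa.
D = q·S·CD = 2292 × 2.16 × 0.0703 = 348 N

D = 348 N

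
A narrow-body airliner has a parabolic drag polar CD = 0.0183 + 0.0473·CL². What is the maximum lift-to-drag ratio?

For CD = CD0 + K·CL², (L/D)max occurs at CL* = √(CD0/K) and equals 1/(2√(K·CD0)).
(L/D)max = 1/(2√(0.0473 × 0.0183)) = 1/(2 × 0.02942) = 17

(L/D)max = 17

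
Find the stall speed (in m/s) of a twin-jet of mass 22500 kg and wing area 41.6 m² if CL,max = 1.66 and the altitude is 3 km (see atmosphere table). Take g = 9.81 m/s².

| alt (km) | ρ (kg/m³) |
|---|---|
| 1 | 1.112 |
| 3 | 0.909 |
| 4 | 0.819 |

V_stall = 83.9 m/s

At 3 km, from the table: ρ = 0.909 kg/m³.
At stall, lift equals weight: L = W = m·g = 22500 × 9.81 = 2.207×10^5 N.
From L = ½ρV²S·CL,max = W: V_stall = √(2W/(ρSCL,max)) = √(2·2.207×10^5/(0.909·41.6·1.66))
V_stall = √7033 = 83.9 m/s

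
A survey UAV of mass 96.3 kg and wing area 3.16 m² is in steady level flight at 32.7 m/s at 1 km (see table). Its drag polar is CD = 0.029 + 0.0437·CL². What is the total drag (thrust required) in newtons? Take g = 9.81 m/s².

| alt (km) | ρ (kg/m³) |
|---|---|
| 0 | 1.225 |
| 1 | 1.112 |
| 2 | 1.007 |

D = 75.2 N

At 1 km, from the table: ρ = 1.112 kg/m³.
Weight W = mg = 96.3 × 9.81 = 944.7 N; in level flight L = W.
q = ½ρv² = ½ × 1.112 × 32.7² = 594.5 Pa.
CL = 2W/(ρv²S) = 2×944.7/(1.112×32.7²×3.16) = 0.5028.
CD = 0.029 + 0.0437 × 0.5028² = 0.04005.
D = q·S·CD = 594.5 × 3.16 × 0.04005 = 75.24 N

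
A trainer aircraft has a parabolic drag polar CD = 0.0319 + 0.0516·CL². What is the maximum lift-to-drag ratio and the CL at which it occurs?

(L/D)max = 12.3, at CL = 0.786

For CD = CD0 + K·CL², (L/D)max occurs at CL* = √(CD0/K) and equals 1/(2√(K·CD0)).
(L/D)max = 1/(2√(0.0516 × 0.0319)) = 1/(2 × 0.04057) = 12.3
CL* = √(0.0319/0.0516) = 0.786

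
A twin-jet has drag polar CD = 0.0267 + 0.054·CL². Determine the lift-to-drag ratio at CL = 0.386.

CD = 0.0267 + 0.054 × 0.386² = 0.03475
L/D = CL/CD = 0.386 / 0.03475 = 11.1

L/D = 11.1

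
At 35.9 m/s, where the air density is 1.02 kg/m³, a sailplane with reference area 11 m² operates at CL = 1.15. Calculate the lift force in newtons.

L = 8310 N

L = ½ρv²S·CL = ½ × 1.02 × 35.9² × 11 × 1.15 = 8310 N ≈ 8.31 kN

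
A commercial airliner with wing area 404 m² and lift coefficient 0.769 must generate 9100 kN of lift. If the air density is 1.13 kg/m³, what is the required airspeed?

v = 228 m/s

L = ½ρv²S·CL ⇒ v = √(2L/(ρ·S·CL))
v = √(2 × 9.1×10^6 / (1.13 × 404 × 0.769)) = √51840 = 228 m/s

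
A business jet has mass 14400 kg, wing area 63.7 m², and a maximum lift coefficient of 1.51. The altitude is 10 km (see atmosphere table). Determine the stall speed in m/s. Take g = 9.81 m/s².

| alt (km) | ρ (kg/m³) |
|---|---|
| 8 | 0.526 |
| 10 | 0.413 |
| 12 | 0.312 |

At 10 km, from the table: ρ = 0.413 kg/m³.
Weight W = mg = 14400 × 9.81 = 1.413×10^5 N.
V_stall = √(2W/(ρ·S·CL,max)) = √(2 × 1.413×10^5 / (0.413 × 63.7 × 1.51))
V_stall = √7112 = 84.3 m/s

V_stall = 84.3 m/s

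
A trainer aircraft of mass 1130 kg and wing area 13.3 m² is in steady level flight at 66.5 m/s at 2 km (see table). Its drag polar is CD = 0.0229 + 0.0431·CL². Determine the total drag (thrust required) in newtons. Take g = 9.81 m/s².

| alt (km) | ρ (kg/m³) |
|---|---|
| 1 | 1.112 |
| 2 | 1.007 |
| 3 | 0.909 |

At 2 km, from the table: ρ = 1.007 kg/m³.
Weight W = mg = 1130 × 9.81 = 11085 N; in level flight L = W.
Dynamic pressure q = 0.5 × 1.007 × 66.5² = 2227 Pa.
CL = 2W/(ρv²S) = 2×11085/(1.007×66.5²×13.3) = 0.3743.
CD = 0.0229 + 0.0431 × 0.3743² = 0.02894.
D = q·S·CD = 2227 × 13.3 × 0.02894 = 857 N

D = 857 N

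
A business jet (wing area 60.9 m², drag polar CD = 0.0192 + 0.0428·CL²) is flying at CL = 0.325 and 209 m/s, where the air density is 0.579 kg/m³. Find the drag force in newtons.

CD = 0.0192 + 0.0428 × 0.325² = 0.02372
D = ½ρv²S·CD = ½ × 0.579 × 209² × 60.9 × 0.02372 = 18300 N

D = 18300 N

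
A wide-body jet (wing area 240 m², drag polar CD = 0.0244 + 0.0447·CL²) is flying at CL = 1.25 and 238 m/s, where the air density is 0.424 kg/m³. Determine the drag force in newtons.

CD = 0.0244 + 0.0447 × 1.25² = 0.09424
D = ½ρv²S·CD = ½ × 0.424 × 238² × 240 × 0.09424 = 2.72×10^5 N

D = 2.72×10^5 N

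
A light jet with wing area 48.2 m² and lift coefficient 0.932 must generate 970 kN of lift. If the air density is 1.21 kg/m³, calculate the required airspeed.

v = 189 m/s

L = ½ρv²S·CL ⇒ v = √(2L/(ρ·S·CL))
v = √(2 × 9.7×10^5 / (1.21 × 48.2 × 0.932)) = √35690 = 189 m/s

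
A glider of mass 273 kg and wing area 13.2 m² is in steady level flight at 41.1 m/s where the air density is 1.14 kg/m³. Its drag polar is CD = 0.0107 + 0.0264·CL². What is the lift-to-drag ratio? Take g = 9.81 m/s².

L/D = 17.7

In steady level flight, lift balances weight: W = mg = 273 × 9.81 = 2678.1 N.
Dynamic pressure q = 0.5 × 1.14 × 41.1² = 962.8 Pa.
CL = W/(q·S) = 2678.1 / (962.8 × 13.2) = 0.2107.
CD = 0.0107 + 0.0264 × 0.2107² = 0.01187.
L/D = CL/CD = 0.2107 / 0.01187 = 17.7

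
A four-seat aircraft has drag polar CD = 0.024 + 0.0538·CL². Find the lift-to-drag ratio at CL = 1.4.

L/D = 10.8

CD = 0.024 + 0.0538 × 1.4² = 0.1294
L/D = CL/CD = 1.4 / 0.1294 = 10.8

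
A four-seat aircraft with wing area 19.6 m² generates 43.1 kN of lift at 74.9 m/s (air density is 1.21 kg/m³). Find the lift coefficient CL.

CL = 0.648

From L = ½ρv²S·CL, rearranging gives CL = 2L/(ρv²S).
CL = 2 × 43100 / (1.21 × 74.9² × 19.6) = 0.648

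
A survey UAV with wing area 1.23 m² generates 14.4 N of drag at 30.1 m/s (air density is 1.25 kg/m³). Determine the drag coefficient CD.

From D = ½ρv²S·CD, rearranging gives CD = 2D/(ρv²S).
CD = 2 × 14.4 / (1.25 × 30.1² × 1.23) = 0.0207

CD = 0.0207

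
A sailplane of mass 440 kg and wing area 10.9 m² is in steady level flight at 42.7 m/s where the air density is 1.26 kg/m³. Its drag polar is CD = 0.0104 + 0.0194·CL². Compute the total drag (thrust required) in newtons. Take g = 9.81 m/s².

D = 159 N

Weight W = mg = 440 × 9.81 = 4316.4 N; in level flight L = W.
q = ½ρv² = ½ × 1.26 × 42.7² = 1149 Pa.
Required CL = L/(qS) = 4316.4/(1149·10.9) = 0.3447.
CD = 0.0104 + 0.0194 × 0.3447² = 0.01271.
D = q·S·CD = 1149 × 10.9 × 0.01271 = 159.1 N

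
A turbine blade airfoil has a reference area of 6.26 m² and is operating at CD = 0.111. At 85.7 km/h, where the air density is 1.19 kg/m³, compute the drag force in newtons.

Convert speed: v = 85.7 km/h ÷ 3.6 = 23.81 m/s.
D = ½ρv²S·CD = ½ × 1.19 × 23.81² × 6.26 × 0.111 = 234 N

D = 234 N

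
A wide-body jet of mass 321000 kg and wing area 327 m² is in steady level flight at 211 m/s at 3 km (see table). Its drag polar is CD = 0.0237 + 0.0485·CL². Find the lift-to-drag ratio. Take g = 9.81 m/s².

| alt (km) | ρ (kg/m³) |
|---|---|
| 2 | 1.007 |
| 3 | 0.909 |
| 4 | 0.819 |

At 3 km, from the table: ρ = 0.909 kg/m³.
Weight W = mg = 321000 × 9.81 = 3.149×10^6 N; in level flight L = W.
Dynamic pressure q = 0.5 × 0.909 × 211² = 20230 Pa.
CL = W/(q·S) = 3.149×10^6 / (20230 × 327) = 0.4759.
CD = 0.0237 + 0.0485 × 0.4759² = 0.03468.
L/D = CL/CD = 0.4759 / 0.03468 = 13.7

L/D = 13.7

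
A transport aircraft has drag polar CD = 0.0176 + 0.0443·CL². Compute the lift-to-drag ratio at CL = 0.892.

L/D = 16.9

CD = 0.0176 + 0.0443 × 0.892² = 0.05285
L/D = CL/CD = 0.892 / 0.05285 = 16.9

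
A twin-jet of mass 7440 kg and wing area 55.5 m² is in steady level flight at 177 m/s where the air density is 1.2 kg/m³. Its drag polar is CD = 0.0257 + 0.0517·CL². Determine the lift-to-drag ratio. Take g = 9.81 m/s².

Level flight ⇒ L = W = m·g = 7440 × 9.81 = 72986 N.
q = ½ρv² = ½ × 1.2 × 177² = 18800 Pa.
CL = W/(q·S) = 72986 / (18800 × 55.5) = 0.06996.
CD = 0.0257 + 0.0517 × 0.06996² = 0.02595.
L/D = CL/CD = 0.06996 / 0.02595 = 2.7

L/D = 2.7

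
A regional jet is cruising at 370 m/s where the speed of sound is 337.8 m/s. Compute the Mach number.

M = v/a = 370 / 337.8 = 1.1

M = 1.1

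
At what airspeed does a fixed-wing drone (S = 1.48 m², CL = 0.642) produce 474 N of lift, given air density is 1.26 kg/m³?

v = 28.1 m/s

L = ½ρv²S·CL ⇒ v = √(2L/(ρ·S·CL))
v = √(2 × 474 / (1.26 × 1.48 × 0.642)) = √791.8 = 28.1 m/s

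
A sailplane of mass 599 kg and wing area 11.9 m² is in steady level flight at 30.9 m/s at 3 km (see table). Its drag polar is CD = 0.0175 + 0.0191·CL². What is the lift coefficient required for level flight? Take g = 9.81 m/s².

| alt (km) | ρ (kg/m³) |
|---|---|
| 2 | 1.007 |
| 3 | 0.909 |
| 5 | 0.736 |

At 3 km, from the table: ρ = 0.909 kg/m³.
Level flight ⇒ L = W = m·g = 599 × 9.81 = 5876.2 N.
Dynamic pressure q = 0.5 × 0.909 × 30.9² = 434 Pa.
Required CL = L/(qS) = 5876.2/(434·11.9) = 1.138.

CL = 1.14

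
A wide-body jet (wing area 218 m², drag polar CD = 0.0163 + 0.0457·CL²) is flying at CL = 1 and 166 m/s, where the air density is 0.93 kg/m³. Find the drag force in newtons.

D = 1.73×10^5 N

CD = 0.0163 + 0.0457 × 1² = 0.062
D = ½ρv²S·CD = ½ × 0.93 × 166² × 218 × 0.062 = 1.73×10^5 N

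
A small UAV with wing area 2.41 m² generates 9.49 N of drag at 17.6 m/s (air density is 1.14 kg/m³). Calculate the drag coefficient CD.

CD = 0.0223

From D = ½ρv²S·CD, rearranging gives CD = 2D/(ρv²S).
CD = 2 × 9.49 / (1.14 × 17.6² × 2.41) = 0.0223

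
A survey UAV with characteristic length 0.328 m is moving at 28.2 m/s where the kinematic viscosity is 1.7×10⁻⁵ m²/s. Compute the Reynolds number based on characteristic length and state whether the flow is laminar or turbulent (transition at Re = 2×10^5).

Re = v·c/ν = 28.2 × 0.328 / (1.7×10⁻⁵) = 5.44×10^5
Since 5.44×10^5 > 2×10^5, the flow is turbulent.

Re = 5.44×10^5 (turbulent)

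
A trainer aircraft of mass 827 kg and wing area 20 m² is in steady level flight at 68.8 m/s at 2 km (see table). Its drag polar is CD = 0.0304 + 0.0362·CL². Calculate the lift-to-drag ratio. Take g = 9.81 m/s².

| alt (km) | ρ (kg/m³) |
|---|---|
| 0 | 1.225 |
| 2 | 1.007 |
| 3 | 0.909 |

L/D = 5.41

At 2 km, from the table: ρ = 1.007 kg/m³.
Weight W = mg = 827 × 9.81 = 8112.9 N; in level flight L = W.
Dynamic pressure q = 0.5 × 1.007 × 68.8² = 2383 Pa.
Required CL = L/(qS) = 8112.9/(2383·20) = 0.1702.
CD = 0.0304 + 0.0362 × 0.1702² = 0.03145.
L/D = CL/CD = 0.1702 / 0.03145 = 5.41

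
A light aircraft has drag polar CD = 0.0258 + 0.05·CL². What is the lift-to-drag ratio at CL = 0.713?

CD = 0.0258 + 0.05 × 0.713² = 0.05122
L/D = CL/CD = 0.713 / 0.05122 = 13.9

L/D = 13.9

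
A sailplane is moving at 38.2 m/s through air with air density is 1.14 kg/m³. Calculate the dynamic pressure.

q = ½ρv² = ½ × 1.14 × 38.2² = 832 Pa

q = 832 Pa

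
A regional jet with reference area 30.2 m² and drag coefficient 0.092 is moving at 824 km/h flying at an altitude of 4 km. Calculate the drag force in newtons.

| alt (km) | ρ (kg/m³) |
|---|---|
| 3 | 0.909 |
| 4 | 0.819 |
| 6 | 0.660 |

At 4 km, from the table: ρ = 0.819 kg/m³.
Convert speed: v = 824 km/h ÷ 3.6 = 228.9 m/s.
Dynamic pressure q = ½ρv² = ½ × 0.819 × 228.9² = 21450 Pa.
D = q·S·CD = 21450 × 30.2 × 0.092 = 59600 N ≈ 59.6 kN

D = 59600 N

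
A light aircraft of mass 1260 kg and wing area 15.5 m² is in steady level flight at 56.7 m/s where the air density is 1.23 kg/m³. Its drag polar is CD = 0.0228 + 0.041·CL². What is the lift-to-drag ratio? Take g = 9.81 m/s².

L/D = 13.7

Level flight ⇒ L = W = m·g = 1260 × 9.81 = 12361 N.
Dynamic pressure q = 0.5 × 1.23 × 56.7² = 1977 Pa.
Required CL = L/(qS) = 12361/(1977·15.5) = 0.4033.
CD = 0.0228 + 0.041 × 0.4033² = 0.02947.
L/D = CL/CD = 0.4033 / 0.02947 = 13.7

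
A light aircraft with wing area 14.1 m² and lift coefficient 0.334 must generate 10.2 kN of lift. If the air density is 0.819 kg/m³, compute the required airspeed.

v = 72.7 m/s

L = ½ρv²S·CL ⇒ v = √(2L/(ρ·S·CL))
v = √(2 × 10200 / (0.819 × 14.1 × 0.334)) = √5289 = 72.7 m/s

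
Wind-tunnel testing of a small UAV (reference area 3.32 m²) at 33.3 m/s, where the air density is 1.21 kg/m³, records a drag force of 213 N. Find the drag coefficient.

CD = 0.0956

From D = ½ρv²S·CD, rearranging gives CD = 2D/(ρv²S).
CD = 2 × 213 / (1.21 × 33.3² × 3.32) = 0.0956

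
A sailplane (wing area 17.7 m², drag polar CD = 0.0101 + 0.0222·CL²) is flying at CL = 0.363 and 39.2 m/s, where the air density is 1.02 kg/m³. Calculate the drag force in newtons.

CD = 0.0101 + 0.0222 × 0.363² = 0.01303
D = ½ρv²S·CD = ½ × 1.02 × 39.2² × 17.7 × 0.01303 = 181 N

D = 181 N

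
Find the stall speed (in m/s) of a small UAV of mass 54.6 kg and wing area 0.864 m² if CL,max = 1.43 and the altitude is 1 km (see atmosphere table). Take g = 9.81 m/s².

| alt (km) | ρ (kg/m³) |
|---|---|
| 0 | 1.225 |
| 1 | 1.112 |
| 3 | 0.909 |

V_stall = 27.9 m/s

At 1 km, from the table: ρ = 1.112 kg/m³.
At stall, lift equals weight: L = W = m·g = 54.6 × 9.81 = 535.6 N.
From L = ½ρV²S·CL,max = W: V_stall = √(2W/(ρSCL,max)) = √(2·535.6/(1.112·0.864·1.43))
V_stall = √779.7 = 27.9 m/s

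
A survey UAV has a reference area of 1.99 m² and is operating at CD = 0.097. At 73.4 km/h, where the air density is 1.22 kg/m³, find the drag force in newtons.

D = 48.9 N

Convert speed: v = 73.4 km/h ÷ 3.6 = 20.39 m/s.
D = ½ρv²S·CD = ½ × 1.22 × 20.39² × 1.99 × 0.097 = 48.9 N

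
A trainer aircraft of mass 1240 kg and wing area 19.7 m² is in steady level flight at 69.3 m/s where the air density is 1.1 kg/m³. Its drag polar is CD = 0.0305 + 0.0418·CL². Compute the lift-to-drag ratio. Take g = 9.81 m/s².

Level flight ⇒ L = W = m·g = 1240 × 9.81 = 12164 N.
Dynamic pressure q = 0.5 × 1.1 × 69.3² = 2641 Pa.
CL = W/(q·S) = 12164 / (2641 × 19.7) = 0.2338.
CD = 0.0305 + 0.0418 × 0.2338² = 0.03278.
L/D = CL/CD = 0.2338 / 0.03278 = 7.13

L/D = 7.13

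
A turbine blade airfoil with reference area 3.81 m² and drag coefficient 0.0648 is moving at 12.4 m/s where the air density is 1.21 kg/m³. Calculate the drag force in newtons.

D = ½ρv²S·CD = ½ × 1.21 × 12.4² × 3.81 × 0.0648 = 23 N

D = 23 N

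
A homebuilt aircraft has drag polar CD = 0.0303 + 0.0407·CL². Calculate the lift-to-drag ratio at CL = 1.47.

CD = 0.0303 + 0.0407 × 1.47² = 0.1182
L/D = CL/CD = 1.47 / 0.1182 = 12.4

L/D = 12.4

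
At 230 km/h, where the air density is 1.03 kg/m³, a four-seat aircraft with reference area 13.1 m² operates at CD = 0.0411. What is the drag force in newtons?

Convert speed: v = 230 km/h ÷ 3.6 = 63.89 m/s.
D = ½ρv²S·CD = ½ × 1.03 × 63.89² × 13.1 × 0.0411 = 1130 N

D = 1130 N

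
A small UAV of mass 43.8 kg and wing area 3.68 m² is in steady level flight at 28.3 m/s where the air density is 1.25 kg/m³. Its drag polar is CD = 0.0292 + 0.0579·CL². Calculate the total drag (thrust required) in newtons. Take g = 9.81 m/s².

Level flight ⇒ L = W = m·g = 43.8 × 9.81 = 429.68 N.
q = ½ρv² = ½ × 1.25 × 28.3² = 500.6 Pa.
Required CL = L/(qS) = 429.68/(500.6·3.68) = 0.2333.
CD = 0.0292 + 0.0579 × 0.2333² = 0.03235.
D = q·S·CD = 500.6 × 3.68 × 0.03235 = 59.59 N

D = 59.6 N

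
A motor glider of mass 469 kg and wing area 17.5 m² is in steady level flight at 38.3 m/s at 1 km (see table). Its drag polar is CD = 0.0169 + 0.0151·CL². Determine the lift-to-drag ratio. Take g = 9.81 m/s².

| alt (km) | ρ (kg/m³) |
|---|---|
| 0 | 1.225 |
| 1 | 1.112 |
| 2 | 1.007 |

At 1 km, from the table: ρ = 1.112 kg/m³.
Level flight ⇒ L = W = m·g = 469 × 9.81 = 4600.9 N.
Dynamic pressure q = 0.5 × 1.112 × 38.3² = 815.6 Pa.
CL = W/(q·S) = 4600.9 / (815.6 × 17.5) = 0.3224.
CD = 0.0169 + 0.0151 × 0.3224² = 0.01847.
L/D = CL/CD = 0.3224 / 0.01847 = 17.5

L/D = 17.5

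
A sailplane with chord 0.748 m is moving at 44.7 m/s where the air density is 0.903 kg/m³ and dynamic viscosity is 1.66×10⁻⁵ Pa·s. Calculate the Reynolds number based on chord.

Re = 1.82×10^6

Re = ρ·v·c/μ = 0.903 × 44.7 × 0.748 / (1.66×10⁻⁵) = 1.82×10^6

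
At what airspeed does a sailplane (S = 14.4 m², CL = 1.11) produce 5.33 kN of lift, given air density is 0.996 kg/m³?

v = 25.9 m/s

L = ½ρv²S·CL ⇒ v = √(2L/(ρ·S·CL))
v = √(2 × 5330 / (0.996 × 14.4 × 1.11)) = √669.6 = 25.9 m/s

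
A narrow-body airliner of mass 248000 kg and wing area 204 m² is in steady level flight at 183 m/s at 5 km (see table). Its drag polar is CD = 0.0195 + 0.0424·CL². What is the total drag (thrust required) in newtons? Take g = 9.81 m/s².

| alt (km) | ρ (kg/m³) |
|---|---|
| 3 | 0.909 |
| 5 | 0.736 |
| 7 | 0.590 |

D = 1.49×10^5 N

At 5 km, from the table: ρ = 0.736 kg/m³.
In steady level flight, lift balances weight: W = mg = 248000 × 9.81 = 2.4329×10^6 N.
q = ½ρv² = ½ × 0.736 × 183² = 12320 Pa.
Required CL = L/(qS) = 2.4329×10^6/(12320·204) = 0.9677.
CD = 0.0195 + 0.0424 × 0.9677² = 0.05921.
D = q·S·CD = 12320 × 204 × 0.05921 = 1.488×10^5 N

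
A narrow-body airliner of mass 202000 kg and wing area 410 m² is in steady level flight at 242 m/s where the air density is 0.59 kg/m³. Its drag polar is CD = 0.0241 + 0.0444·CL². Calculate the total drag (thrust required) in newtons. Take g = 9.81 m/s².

Level flight ⇒ L = W = m·g = 202000 × 9.81 = 1.9816×10^6 N.
q = ½ρv² = ½ × 0.59 × 242² = 17280 Pa.
CL = W/(q·S) = 1.9816×10^6 / (17280 × 410) = 0.2798.
CD = 0.0241 + 0.0444 × 0.2798² = 0.02757.
D = q·S·CD = 17280 × 410 × 0.02757 = 1.953×10^5 N

D = 1.95×10^5 N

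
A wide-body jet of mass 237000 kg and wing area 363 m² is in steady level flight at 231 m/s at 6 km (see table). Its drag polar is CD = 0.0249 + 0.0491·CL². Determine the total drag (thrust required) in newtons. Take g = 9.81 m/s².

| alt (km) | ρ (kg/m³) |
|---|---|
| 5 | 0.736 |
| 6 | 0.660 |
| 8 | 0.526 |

At 6 km, from the table: ρ = 0.660 kg/m³.
Weight W = mg = 237000 × 9.81 = 2.325×10^6 N; in level flight L = W.
q = ½ρv² = ½ × 0.66 × 231² = 17610 Pa.
Required CL = L/(qS) = 2.325×10^6/(17610·363) = 0.3637.
CD = 0.0249 + 0.0491 × 0.3637² = 0.0314.
D = q·S·CD = 17610 × 363 × 0.0314 = 2.007×10^5 N

D = 2.01×10^5 N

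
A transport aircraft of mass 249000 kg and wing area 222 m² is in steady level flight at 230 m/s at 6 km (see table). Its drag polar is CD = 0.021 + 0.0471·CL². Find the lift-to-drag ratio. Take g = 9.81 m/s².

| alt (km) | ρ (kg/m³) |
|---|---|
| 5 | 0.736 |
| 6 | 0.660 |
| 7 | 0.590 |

L/D = 15.9

At 6 km, from the table: ρ = 0.660 kg/m³.
Level flight ⇒ L = W = m·g = 249000 × 9.81 = 2.4427×10^6 N.
q = ½ρv² = ½ × 0.66 × 230² = 17460 Pa.
CL = 2W/(ρv²S) = 2×2.4427×10^6/(0.66×230²×222) = 0.6303.
CD = 0.021 + 0.0471 × 0.6303² = 0.03971.
L/D = CL/CD = 0.6303 / 0.03971 = 15.9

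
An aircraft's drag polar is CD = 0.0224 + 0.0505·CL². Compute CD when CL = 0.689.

CD = 0.0224 + 0.0505 × 0.689² = 0.0224 + 0.02397 = 0.0464

CD = 0.0464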